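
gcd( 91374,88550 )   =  2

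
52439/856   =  52439/856 = 61.26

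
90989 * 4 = 363956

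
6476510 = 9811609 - 3335099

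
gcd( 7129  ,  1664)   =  1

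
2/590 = 1/295= 0.00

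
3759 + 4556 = 8315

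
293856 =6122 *48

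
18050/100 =361/2 = 180.50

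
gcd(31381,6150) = 1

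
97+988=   1085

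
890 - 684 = 206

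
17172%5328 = 1188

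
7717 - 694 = 7023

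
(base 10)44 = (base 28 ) 1G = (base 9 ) 48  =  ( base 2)101100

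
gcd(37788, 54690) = 6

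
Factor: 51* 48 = 2448 = 2^4*3^2*17^1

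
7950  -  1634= 6316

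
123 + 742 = 865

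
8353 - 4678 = 3675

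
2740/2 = 1370= 1370.00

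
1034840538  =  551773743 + 483066795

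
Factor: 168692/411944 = 2^(  -  1 )*13^(-1)*17^( - 1 )*181^1 = 181/442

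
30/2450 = 3/245 = 0.01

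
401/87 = 4+53/87 =4.61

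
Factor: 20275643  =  31^1*654053^1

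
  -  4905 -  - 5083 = 178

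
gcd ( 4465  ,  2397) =47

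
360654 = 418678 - 58024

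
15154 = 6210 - -8944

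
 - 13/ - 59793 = 13/59793   =  0.00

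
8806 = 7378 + 1428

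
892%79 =23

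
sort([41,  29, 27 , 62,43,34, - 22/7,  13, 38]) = [-22/7 , 13 , 27,29,34,38, 41, 43,62]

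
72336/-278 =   -  261 + 111/139 = - 260.20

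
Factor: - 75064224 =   -  2^5*3^1 * 781919^1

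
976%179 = 81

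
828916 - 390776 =438140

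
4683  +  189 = 4872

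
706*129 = 91074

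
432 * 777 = 335664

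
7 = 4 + 3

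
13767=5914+7853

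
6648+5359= 12007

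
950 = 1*950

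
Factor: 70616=2^3*7^1 * 13^1*97^1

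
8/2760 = 1/345 = 0.00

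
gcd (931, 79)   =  1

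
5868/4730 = 1 + 569/2365 = 1.24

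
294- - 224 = 518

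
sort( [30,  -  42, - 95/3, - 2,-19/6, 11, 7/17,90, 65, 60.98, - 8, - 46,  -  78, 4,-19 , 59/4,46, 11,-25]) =[ - 78, - 46, - 42,- 95/3, - 25, - 19, - 8,-19/6 , - 2, 7/17, 4,11, 11, 59/4, 30,46, 60.98,65, 90]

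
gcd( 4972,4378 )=22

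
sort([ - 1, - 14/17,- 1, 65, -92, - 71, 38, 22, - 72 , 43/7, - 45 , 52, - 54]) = [ - 92, - 72, - 71, - 54, - 45, - 1,-1, - 14/17,  43/7,22, 38,52, 65 ] 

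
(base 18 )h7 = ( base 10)313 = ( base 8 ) 471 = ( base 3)102121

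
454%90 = 4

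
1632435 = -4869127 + 6501562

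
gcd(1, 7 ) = 1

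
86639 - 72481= 14158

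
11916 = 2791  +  9125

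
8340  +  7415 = 15755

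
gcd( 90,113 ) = 1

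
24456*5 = 122280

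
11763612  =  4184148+7579464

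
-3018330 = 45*( - 67074 ) 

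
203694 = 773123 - 569429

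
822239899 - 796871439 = 25368460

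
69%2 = 1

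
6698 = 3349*2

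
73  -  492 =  - 419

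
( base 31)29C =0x8A5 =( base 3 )10000222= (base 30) 2DN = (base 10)2213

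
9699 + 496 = 10195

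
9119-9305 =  - 186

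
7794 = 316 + 7478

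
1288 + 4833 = 6121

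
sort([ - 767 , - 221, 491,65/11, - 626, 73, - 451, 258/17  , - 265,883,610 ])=[  -  767, - 626,  -  451, - 265, - 221,65/11,  258/17 , 73,491, 610,883] 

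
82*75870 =6221340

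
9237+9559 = 18796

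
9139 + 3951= 13090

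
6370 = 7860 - 1490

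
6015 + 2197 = 8212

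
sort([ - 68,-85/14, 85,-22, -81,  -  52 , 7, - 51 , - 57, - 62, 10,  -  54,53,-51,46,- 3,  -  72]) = [ -81,-72 ,  -  68 ,  -  62,  -  57, - 54, - 52,-51, - 51,-22, - 85/14, - 3,7 , 10,46 , 53, 85 ]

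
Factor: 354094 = 2^1*13^1 * 13619^1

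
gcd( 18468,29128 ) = 4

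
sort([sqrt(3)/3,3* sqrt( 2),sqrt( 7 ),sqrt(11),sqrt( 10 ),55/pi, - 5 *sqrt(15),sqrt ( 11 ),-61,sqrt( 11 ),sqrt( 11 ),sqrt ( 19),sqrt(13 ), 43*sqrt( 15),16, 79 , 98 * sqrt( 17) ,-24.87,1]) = [ - 61,-24.87, - 5 * sqrt(15),sqrt( 3)/3,1, sqrt(7),sqrt( 10),sqrt ( 11),sqrt(11) , sqrt (11), sqrt(11 ),sqrt( 13), 3*sqrt(2), sqrt( 19) , 16 , 55/pi,79,43*sqrt( 15 ), 98*sqrt ( 17) ]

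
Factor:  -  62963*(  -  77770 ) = 2^1*5^1*7^1*11^1*  79^1*101^1* 797^1= 4896632510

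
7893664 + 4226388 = 12120052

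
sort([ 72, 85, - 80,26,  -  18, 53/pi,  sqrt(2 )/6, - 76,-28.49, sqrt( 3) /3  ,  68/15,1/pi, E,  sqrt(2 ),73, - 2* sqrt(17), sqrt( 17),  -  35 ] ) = [ - 80, -76, - 35, - 28.49, - 18, -2*sqrt(17), sqrt (2 )/6, 1/pi, sqrt(3 )/3, sqrt( 2),E,sqrt(17), 68/15, 53/pi,26, 72, 73,85 ] 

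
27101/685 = 39 + 386/685 = 39.56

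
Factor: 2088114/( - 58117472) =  - 149151/4151248 = - 2^( - 4) * 3^1*83^1 * 599^1*259453^ ( - 1 )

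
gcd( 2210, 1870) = 170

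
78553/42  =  78553/42 =1870.31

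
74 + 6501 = 6575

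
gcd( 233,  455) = 1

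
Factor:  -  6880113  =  - 3^3*37^1*71^1  *97^1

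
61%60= 1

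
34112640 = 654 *52160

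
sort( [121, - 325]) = [ - 325,121] 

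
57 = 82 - 25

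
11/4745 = 11/4745= 0.00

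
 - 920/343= - 920/343 = - 2.68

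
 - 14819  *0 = 0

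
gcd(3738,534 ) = 534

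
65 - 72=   -  7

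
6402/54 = 118 + 5/9= 118.56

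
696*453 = 315288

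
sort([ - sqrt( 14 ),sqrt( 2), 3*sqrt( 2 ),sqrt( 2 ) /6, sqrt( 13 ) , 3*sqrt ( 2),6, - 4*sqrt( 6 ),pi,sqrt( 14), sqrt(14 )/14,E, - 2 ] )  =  [ - 4*sqrt( 6),  -  sqrt( 14 ) , - 2 , sqrt( 2)/6,sqrt( 14 )/14,sqrt( 2),E,pi,  sqrt( 13),sqrt( 14),3*sqrt( 2),3*sqrt (2),  6]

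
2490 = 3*830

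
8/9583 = 8/9583 = 0.00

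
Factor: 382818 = 2^1*3^1*63803^1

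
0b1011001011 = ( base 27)qd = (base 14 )391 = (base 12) 4b7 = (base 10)715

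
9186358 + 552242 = 9738600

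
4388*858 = 3764904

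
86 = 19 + 67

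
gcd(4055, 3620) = 5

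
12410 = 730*17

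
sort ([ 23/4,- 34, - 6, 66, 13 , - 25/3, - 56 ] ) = [ - 56, - 34, - 25/3, - 6,23/4,13,66] 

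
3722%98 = 96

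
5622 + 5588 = 11210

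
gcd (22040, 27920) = 40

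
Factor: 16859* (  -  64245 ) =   -  1083106455 = -  3^1 *5^1*23^1*733^1* 4283^1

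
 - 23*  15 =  - 345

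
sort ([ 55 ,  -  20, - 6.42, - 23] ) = [ -23, - 20, - 6.42,  55] 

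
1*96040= 96040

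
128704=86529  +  42175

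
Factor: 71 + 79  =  2^1*3^1*5^2 = 150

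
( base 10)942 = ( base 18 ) 2G6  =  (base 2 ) 1110101110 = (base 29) 13E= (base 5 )12232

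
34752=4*8688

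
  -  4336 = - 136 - 4200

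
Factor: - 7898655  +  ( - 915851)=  -2^1 *199^1*22147^1 = - 8814506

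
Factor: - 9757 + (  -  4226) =-13983 = - 3^1*59^1 * 79^1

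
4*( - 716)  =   - 2864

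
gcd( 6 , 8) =2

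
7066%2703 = 1660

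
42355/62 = 42355/62 = 683.15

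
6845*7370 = 50447650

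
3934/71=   3934/71 = 55.41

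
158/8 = 19 + 3/4 = 19.75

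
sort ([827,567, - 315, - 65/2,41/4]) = [ - 315, - 65/2,41/4,567, 827]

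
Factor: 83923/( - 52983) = -3^( - 2 )*19^1 * 29^ (-2 )* 631^1 = -11989/7569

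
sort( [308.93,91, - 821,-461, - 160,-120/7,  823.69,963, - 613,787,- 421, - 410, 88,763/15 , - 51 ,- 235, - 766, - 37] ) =[ - 821, - 766,-613, - 461, - 421,  -  410,- 235,  -  160, - 51 , -37, - 120/7, 763/15, 88 , 91,308.93,787, 823.69,963]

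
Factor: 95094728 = 2^3*269^1 * 44189^1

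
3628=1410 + 2218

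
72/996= 6/83 =0.07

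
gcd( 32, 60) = 4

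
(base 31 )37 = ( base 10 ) 100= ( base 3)10201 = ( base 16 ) 64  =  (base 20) 50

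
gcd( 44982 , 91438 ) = 2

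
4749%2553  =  2196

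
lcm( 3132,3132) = 3132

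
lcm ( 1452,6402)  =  140844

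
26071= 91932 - 65861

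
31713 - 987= 30726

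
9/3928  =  9/3928 = 0.00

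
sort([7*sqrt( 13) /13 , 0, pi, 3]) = [ 0, 7*sqrt( 13)/13,3,  pi ]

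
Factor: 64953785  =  5^1 * 13^1* 331^1*3019^1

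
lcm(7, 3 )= 21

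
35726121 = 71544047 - 35817926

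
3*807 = 2421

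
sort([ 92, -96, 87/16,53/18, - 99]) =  [ - 99, - 96,53/18, 87/16, 92] 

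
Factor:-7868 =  - 2^2*7^1*281^1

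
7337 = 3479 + 3858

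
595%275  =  45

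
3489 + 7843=11332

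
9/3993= 3/1331 =0.00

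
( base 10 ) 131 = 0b10000011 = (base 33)3W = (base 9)155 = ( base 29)4f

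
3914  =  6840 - 2926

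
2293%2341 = 2293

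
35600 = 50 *712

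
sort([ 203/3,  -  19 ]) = [ - 19, 203/3 ] 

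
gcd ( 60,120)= 60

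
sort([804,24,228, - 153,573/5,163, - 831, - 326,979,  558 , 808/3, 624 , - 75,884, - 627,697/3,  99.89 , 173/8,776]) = [ - 831, - 627,-326, - 153, - 75,173/8,24,99.89, 573/5 , 163 , 228,697/3,808/3,558 , 624,776, 804,884,979 ]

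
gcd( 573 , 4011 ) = 573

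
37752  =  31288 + 6464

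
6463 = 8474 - 2011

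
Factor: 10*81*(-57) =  -2^1*3^5*5^1 *19^1 = - 46170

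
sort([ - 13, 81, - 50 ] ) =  [ - 50, - 13,81 ]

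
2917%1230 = 457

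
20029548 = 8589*2332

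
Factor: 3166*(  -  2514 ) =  - 7959324 =- 2^2 * 3^1*419^1 * 1583^1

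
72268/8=18067/2= 9033.50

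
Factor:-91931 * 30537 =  - 2807296947 =-  3^4*7^1*13^1*23^1 * 29^1*571^1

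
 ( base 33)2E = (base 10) 80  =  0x50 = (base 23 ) 3b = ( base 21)3H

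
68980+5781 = 74761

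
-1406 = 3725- 5131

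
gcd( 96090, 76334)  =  2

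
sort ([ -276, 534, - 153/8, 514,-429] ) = [-429, -276, - 153/8, 514, 534]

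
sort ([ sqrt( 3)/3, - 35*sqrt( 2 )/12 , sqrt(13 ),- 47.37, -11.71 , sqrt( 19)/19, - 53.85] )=[ - 53.85, - 47.37, - 11.71,-35  *  sqrt (2) /12,sqrt( 19) /19,sqrt( 3)/3 , sqrt( 13)]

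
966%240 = 6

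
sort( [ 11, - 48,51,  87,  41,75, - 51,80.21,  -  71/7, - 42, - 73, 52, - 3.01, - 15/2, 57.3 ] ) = [ - 73, - 51,-48, - 42, - 71/7, - 15/2, - 3.01, 11, 41,  51,52,57.3,75,80.21,  87 ]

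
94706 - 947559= -852853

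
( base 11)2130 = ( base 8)5400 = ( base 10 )2816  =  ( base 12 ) 1768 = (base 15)c7b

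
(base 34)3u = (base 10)132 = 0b10000100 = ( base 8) 204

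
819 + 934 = 1753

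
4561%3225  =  1336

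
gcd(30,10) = 10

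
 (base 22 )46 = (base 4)1132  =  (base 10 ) 94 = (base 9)114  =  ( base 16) 5e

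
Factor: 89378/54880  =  44689/27440 =2^(-4) * 5^ (-1)*7^( - 3 ) *23^1*29^1*67^1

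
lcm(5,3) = 15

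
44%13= 5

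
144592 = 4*36148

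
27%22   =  5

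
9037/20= 9037/20 = 451.85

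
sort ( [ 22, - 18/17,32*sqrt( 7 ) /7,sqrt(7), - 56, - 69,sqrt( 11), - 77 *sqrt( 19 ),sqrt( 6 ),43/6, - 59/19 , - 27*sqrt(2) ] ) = [ - 77*sqrt( 19), - 69, - 56, - 27*sqrt (2 ), - 59/19, - 18/17, sqrt( 6),sqrt( 7 ), sqrt( 11 ), 43/6,32 *sqrt(7 )/7 , 22]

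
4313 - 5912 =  - 1599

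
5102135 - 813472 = 4288663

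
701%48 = 29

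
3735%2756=979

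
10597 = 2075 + 8522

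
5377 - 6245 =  - 868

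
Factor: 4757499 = 3^2*528611^1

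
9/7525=9/7525 = 0.00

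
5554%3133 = 2421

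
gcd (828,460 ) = 92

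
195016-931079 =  - 736063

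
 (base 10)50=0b110010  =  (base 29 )1l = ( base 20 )2a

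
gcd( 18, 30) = 6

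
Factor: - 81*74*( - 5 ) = 2^1*3^4*5^1*37^1 = 29970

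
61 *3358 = 204838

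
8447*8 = 67576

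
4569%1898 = 773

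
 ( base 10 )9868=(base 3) 111112111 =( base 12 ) 5864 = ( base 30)ass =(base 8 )23214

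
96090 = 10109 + 85981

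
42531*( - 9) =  - 382779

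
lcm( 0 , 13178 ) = 0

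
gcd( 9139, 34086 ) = 247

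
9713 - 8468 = 1245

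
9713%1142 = 577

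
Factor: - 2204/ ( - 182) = 2^1*7^( - 1)*13^( - 1 )*19^1 * 29^1 = 1102/91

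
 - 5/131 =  - 1 + 126/131 = -0.04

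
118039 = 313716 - 195677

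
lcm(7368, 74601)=596808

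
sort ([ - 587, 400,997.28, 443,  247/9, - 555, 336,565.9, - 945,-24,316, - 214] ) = [ - 945 , - 587, - 555, - 214,- 24, 247/9,  316, 336, 400, 443,  565.9,997.28] 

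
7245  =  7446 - 201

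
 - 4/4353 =-1+ 4349/4353 = - 0.00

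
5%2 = 1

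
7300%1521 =1216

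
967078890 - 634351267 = 332727623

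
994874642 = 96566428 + 898308214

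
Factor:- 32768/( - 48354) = 16384/24177 = 2^14 * 3^( - 1)*8059^ ( - 1)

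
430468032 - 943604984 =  - 513136952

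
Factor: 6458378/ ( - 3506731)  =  -2^1 * 79^(-1)*44389^(  -  1)*3229189^1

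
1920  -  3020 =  - 1100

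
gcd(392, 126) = 14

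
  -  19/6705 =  - 1 +6686/6705 =- 0.00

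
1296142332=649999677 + 646142655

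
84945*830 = 70504350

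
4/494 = 2/247 = 0.01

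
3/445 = 3/445= 0.01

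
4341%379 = 172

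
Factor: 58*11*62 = 39556 = 2^2*11^1*29^1*31^1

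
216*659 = 142344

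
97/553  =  97/553 = 0.18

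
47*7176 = 337272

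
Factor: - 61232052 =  - 2^2*3^1*7^1 * 728953^1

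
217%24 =1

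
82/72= 1 + 5/36=1.14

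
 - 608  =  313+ - 921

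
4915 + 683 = 5598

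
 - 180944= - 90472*2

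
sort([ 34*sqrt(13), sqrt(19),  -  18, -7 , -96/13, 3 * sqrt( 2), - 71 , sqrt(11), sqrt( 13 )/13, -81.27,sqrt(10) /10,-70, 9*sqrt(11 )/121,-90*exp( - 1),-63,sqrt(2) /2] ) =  [-81.27, - 71,  -  70,-63  , - 90*exp( - 1), - 18,  -  96/13, - 7, 9*sqrt( 11) /121, sqrt( 13)/13, sqrt(10) /10, sqrt( 2) /2,  sqrt( 11 ),3*sqrt( 2 ),  sqrt(  19 ), 34 * sqrt(13)] 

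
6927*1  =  6927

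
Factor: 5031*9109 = 45827379= 3^2*13^1*43^1 * 9109^1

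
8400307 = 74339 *113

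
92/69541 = 92/69541=0.00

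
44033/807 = 44033/807 = 54.56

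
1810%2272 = 1810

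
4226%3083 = 1143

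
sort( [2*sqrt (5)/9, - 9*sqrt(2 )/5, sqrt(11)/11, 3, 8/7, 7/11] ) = [  -  9 * sqrt(2 )/5 , sqrt( 11 )/11,2*sqrt(5 )/9, 7/11,8/7, 3] 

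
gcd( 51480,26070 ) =330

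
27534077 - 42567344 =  - 15033267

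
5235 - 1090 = 4145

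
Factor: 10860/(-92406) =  - 2^1*5^1*181^1  *  15401^( - 1) = - 1810/15401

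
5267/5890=5267/5890 = 0.89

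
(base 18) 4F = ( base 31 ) 2p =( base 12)73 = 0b1010111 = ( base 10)87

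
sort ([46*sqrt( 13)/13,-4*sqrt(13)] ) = [ -4*sqrt( 13 ), 46*sqrt( 13 )/13]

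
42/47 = 42/47  =  0.89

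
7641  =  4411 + 3230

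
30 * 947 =28410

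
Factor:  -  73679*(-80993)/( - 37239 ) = -5967483247/37239 = - 3^(-1)*11^1*37^1*199^1*12413^(- 1)*73679^1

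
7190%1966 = 1292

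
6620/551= 12 + 8/551 = 12.01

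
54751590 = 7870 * 6957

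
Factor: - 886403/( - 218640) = 2^( - 4)*3^ ( - 1)*5^(  -  1)*7^1* 139^1 = 973/240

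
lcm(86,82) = 3526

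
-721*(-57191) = 41234711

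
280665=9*31185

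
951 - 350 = 601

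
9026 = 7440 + 1586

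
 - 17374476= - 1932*8993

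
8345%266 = 99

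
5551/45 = 123 + 16/45 = 123.36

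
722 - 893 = -171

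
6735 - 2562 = 4173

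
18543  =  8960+9583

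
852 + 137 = 989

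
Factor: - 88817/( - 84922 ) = 2^( - 1 ) * 42461^(-1)*88817^1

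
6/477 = 2/159 = 0.01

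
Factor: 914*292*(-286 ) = - 76329968 = -2^4*11^1*13^1 * 73^1*457^1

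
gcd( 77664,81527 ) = 1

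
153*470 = 71910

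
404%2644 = 404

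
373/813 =373/813 = 0.46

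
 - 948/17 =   -  948/17= - 55.76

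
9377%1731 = 722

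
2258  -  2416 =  - 158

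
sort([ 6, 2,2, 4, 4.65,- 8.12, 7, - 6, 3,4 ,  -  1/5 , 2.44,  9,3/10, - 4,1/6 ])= [-8.12,-6,-4, -1/5, 1/6, 3/10,  2,2,  2.44,  3, 4,4,4.65, 6,7,9] 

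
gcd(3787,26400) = 1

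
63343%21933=19477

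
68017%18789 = 11650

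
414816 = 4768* 87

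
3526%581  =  40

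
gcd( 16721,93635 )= 1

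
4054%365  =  39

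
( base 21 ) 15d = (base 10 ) 559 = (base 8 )1057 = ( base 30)IJ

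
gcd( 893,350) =1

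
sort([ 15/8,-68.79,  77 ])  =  [ - 68.79,15/8,77]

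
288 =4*72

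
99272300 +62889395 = 162161695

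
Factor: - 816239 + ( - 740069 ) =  - 2^2*13^1*173^2  =  -1556308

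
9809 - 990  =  8819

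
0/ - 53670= 0/1 = - 0.00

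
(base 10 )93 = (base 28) 39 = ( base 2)1011101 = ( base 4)1131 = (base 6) 233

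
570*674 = 384180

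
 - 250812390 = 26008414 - 276820804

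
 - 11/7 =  - 11/7 = -1.57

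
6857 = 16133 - 9276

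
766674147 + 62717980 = 829392127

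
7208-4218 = 2990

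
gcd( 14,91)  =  7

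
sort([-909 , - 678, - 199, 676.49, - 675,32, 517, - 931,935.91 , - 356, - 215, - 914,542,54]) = [ - 931,-914 , - 909, - 678, - 675, - 356, - 215, - 199, 32,54, 517 , 542 , 676.49,935.91 ] 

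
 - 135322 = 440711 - 576033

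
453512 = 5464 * 83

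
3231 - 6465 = -3234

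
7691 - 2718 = 4973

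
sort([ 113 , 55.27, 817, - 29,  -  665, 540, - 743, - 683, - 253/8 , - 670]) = [  -  743, - 683, - 670, - 665, - 253/8 ,  -  29,55.27,113,540 , 817]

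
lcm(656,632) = 51824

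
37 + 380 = 417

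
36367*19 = 690973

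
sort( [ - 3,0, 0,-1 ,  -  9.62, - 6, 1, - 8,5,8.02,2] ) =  [ - 9.62,-8, - 6 , - 3, - 1,0,0,1,  2,  5,8.02] 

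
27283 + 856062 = 883345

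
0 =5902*0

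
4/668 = 1/167 = 0.01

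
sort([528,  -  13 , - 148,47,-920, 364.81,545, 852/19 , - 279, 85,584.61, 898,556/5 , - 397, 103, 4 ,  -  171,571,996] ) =[-920, - 397, - 279,-171, - 148, - 13, 4, 852/19, 47, 85, 103, 556/5,364.81, 528,545,571, 584.61, 898, 996] 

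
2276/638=1138/319 = 3.57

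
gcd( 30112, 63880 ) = 8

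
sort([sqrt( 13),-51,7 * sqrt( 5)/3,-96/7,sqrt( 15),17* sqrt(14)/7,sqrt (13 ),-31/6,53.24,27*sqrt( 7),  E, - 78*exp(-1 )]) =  [ - 51, -78*exp( - 1),-96/7, - 31/6,E,sqrt( 13 ),sqrt( 13),sqrt( 15),7 * sqrt( 5)/3,17 * sqrt( 14)/7,53.24,27*sqrt(7 )] 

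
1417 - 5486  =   - 4069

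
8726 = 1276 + 7450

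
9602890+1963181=11566071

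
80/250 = 8/25 = 0.32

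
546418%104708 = 22878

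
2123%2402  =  2123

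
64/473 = 64/473 = 0.14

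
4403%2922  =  1481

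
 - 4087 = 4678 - 8765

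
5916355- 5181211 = 735144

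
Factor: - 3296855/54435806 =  - 2^( - 1)*5^1*37^(-1)*163^ ( - 1 ) * 4513^ ( - 1 )* 659371^1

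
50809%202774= 50809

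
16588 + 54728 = 71316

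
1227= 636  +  591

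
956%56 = 4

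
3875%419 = 104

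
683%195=98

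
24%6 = 0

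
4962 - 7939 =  - 2977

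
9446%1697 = 961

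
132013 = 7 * 18859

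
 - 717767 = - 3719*193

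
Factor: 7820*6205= 48523100 = 2^2*5^2*17^2*23^1* 73^1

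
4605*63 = 290115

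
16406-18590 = - 2184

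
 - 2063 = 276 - 2339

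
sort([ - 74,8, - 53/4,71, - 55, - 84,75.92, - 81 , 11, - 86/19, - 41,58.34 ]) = [-84,-81, - 74,- 55, - 41, - 53/4,- 86/19, 8,11,58.34,71, 75.92]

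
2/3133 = 2/3133=0.00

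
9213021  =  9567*963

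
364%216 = 148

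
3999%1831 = 337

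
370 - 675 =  - 305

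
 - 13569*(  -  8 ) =108552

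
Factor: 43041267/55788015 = 14347089/18596005 = 3^2*5^( - 1 )*41^1*59^1 * 659^1*3719201^( - 1)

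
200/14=14+2/7 =14.29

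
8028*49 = 393372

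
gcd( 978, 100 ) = 2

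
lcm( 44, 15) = 660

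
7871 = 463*17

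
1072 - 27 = 1045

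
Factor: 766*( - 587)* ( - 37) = 2^1*37^1*383^1*587^1  =  16636754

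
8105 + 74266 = 82371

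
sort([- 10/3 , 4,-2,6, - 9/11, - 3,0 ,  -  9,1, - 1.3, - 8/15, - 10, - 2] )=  [ - 10 , - 9, - 10/3 , - 3 , - 2, - 2, - 1.3, - 9/11, - 8/15,0  ,  1, 4,6 ]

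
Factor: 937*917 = 859229 =7^1*131^1*937^1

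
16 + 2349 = 2365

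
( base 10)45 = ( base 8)55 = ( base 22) 21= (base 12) 39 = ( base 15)30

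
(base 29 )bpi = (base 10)9994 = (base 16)270A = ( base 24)H8A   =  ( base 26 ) eka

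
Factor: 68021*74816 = 5089059136 =2^6*7^1*167^1*251^1 * 271^1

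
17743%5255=1978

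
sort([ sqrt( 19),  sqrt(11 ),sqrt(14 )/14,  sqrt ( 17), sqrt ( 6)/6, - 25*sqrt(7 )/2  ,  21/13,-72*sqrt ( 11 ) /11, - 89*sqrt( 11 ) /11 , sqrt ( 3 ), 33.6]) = [-25* sqrt (7 ) /2, - 89*sqrt( 11)/11, - 72*sqrt( 11 ) /11,sqrt (14 ) /14, sqrt( 6) /6, 21/13, sqrt(3 ), sqrt(11), sqrt( 17 ),sqrt( 19), 33.6]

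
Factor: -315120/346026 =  -520/571 = - 2^3*5^1*13^1*571^( - 1)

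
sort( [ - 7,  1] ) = [ - 7,  1]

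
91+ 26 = 117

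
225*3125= 703125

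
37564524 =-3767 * ( - 9972 ) 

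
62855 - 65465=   -  2610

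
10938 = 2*5469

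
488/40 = 12  +  1/5 = 12.20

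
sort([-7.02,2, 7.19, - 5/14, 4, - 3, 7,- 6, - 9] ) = [-9, - 7.02,-6, - 3,-5/14, 2,4 , 7,7.19]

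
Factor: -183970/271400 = -18397/27140 = -2^(-2)*5^( -1 )*23^( - 1)*59^( - 1)*18397^1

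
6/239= 6/239 = 0.03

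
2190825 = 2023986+166839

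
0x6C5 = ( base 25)2j8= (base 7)5024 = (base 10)1733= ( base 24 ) 305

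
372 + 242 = 614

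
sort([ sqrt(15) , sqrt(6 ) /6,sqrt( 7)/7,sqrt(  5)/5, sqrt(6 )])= [ sqrt( 7)/7, sqrt( 6)/6, sqrt( 5 ) /5, sqrt(  6),sqrt( 15 ) ] 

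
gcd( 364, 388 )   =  4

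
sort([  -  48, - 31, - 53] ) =[ - 53,  -  48, -31]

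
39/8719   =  39/8719=0.00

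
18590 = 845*22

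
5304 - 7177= - 1873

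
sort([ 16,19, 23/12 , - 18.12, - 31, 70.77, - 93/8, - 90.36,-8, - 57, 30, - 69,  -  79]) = [ -90.36, -79, - 69, - 57, - 31, - 18.12, - 93/8 , - 8, 23/12,16, 19, 30,70.77 ]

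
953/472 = 953/472 = 2.02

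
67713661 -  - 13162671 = 80876332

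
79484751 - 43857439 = 35627312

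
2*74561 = 149122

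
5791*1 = 5791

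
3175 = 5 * 635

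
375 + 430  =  805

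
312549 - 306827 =5722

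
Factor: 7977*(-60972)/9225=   -  54041516/1025 = -2^2*5^( - 2 )*41^(-1 ) * 2659^1 *5081^1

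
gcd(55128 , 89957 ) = 1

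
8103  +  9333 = 17436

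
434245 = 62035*7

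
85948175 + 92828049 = 178776224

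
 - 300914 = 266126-567040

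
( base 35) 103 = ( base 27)1id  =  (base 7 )3403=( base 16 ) 4CC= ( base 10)1228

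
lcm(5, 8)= 40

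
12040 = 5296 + 6744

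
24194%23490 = 704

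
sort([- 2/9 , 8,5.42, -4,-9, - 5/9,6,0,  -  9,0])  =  [  -  9,-9,- 4, - 5/9,-2/9, 0,0,5.42 , 6,8]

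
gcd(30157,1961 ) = 53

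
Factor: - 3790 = - 2^1*5^1*379^1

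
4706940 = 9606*490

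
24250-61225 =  - 36975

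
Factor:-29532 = -2^2*3^1*23^1*107^1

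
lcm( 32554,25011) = 2050902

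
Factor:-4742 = -2^1*2371^1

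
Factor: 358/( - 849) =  - 2^1*3^( - 1)*179^1 * 283^( - 1) 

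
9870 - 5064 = 4806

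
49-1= 48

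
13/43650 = 13/43650=0.00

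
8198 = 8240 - 42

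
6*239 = 1434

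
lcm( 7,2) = 14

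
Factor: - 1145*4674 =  - 2^1*3^1  *  5^1*  19^1* 41^1  *229^1 = - 5351730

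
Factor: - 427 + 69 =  -2^1*179^1= - 358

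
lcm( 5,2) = 10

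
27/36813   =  9/12271 =0.00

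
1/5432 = 1/5432   =  0.00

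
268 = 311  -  43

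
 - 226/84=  - 113/42  =  - 2.69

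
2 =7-5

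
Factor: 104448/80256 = 272/209=2^4*11^(-1) * 17^1 * 19^( - 1)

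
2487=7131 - 4644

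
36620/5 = 7324 = 7324.00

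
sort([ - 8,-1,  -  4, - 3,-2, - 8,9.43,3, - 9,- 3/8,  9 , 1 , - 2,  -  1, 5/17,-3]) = [-9, - 8,  -  8,  -  4, - 3, - 3, - 2,- 2, - 1,-1 , - 3/8,5/17, 1 , 3,9 , 9.43]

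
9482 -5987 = 3495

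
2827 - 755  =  2072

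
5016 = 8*627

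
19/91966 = 19/91966  =  0.00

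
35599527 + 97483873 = 133083400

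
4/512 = 1/128 = 0.01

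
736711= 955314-218603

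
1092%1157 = 1092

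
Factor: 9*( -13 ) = - 117=- 3^2*13^1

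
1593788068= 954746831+639041237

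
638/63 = 10 + 8/63 = 10.13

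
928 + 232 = 1160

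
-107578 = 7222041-7329619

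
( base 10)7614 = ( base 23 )E91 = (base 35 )67J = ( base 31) 7sj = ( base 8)16676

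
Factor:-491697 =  - 3^3*18211^1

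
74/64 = 37/32 = 1.16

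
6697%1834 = 1195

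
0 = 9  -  9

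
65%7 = 2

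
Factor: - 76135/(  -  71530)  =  2^(  -  1)*23^( - 1) * 311^( - 1 )*15227^1 = 15227/14306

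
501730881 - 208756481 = 292974400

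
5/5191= 5/5191= 0.00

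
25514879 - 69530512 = - 44015633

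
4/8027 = 4/8027 = 0.00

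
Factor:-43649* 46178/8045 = -2015623522/8045 = - 2^1*5^ (-1 )*11^1*1609^(-1 )*2099^1 *43649^1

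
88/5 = 17 + 3/5  =  17.60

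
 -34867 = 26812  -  61679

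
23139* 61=1411479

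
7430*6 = 44580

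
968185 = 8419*115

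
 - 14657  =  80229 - 94886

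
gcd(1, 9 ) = 1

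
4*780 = 3120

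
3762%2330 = 1432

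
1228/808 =307/202  =  1.52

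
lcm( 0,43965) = 0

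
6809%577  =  462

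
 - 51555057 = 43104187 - 94659244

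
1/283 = 1/283 = 0.00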